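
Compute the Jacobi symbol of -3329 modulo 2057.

Pull out -1: (-3329 / 2057) = (-1 / 2057)·(3329 / 2057). Since 2057 ≡ 1 (mod 4), (-1 / 2057) = +1. Now have (3329 / 2057).
Reduce the numerator: 3329 ≡ 1272 (mod 2057), so (3329 / 2057) = (1272 / 2057).
Factor out 2: 1272 = 2^3·159. Since 2057 ≡ 1 (mod 8), (2 / 2057) = +1, and (2 / 2057)^3 = +1. Now have (159 / 2057).
2057 ≡ 1 (mod 4), so quadratic reciprocity gives (159 / 2057) = (2057 / 159). Reduce: 2057 ≡ 149 (mod 159). Now have (149 / 159).
149 ≡ 1 (mod 4), so quadratic reciprocity gives (149 / 159) = (159 / 149). Reduce: 159 ≡ 10 (mod 149). Now have (10 / 149).
Factor out 2: 10 = 2·5. Since 149 ≡ 5 (mod 8), (2 / 149) = -1. Now have -(5 / 149).
5 ≡ 1 (mod 4), so quadratic reciprocity gives (5 / 149) = (149 / 5). Reduce: 149 ≡ 4 (mod 5). Now have -(4 / 5).
Factor out 2: 4 = 2^2. Since 5 ≡ 5 (mod 8), (2 / 5) = -1, and (2 / 5)^2 = +1. Now have -(1 / 5).
(1 / 5) = 1. Collecting the sign factors: -1.

-1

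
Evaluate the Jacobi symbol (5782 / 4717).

1

(5782 / 4717)
  = (1065 / 4717)    [5782 ≡ 1065 mod 4717]
  = (4717 / 1065)    [QR: 1065 ≡ 1 mod 4, sign kept]
  = (457 / 1065)    [4717 ≡ 457 mod 1065]
  = (1065 / 457)    [QR: 457 ≡ 1 mod 4, sign kept]
  = (151 / 457)    [1065 ≡ 151 mod 457]
  = (457 / 151)    [QR: 457 ≡ 1 mod 4, sign kept]
  = (4 / 151)    [457 ≡ 4 mod 151]
  = (1 / 151)    [151 ≡ 7 mod 8 ⇒ (2 / 151)^2 = +1]
  = 1    [(1 / 151) = 1]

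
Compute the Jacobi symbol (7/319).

-1

(7/319)
  = -(319/7)    [QR: both ≡ 3 mod 4, sign flips]
  = -(4/7)    [319 ≡ 4 mod 7]
  = -(1/7)    [7 ≡ 7 mod 8 ⇒ (2/7)^2 = +1]
  = -1    [(1/7) = 1]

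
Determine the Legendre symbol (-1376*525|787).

1

By multiplicativity, (-1376·525|787) = (-1376|787)·(525|787).
First factor (-1376|787):
Reduce the numerator: -1376 ≡ 198 (mod 787), so (-1376|787) = (198|787).
Factor out 2: 198 = 2·99. Since 787 ≡ 3 (mod 8), (2|787) = -1. Now have -(99|787).
Both 99 ≡ 3 and 787 ≡ 3 (mod 4), so reciprocity gives (99|787) = -(787|99). Reduce: 787 ≡ 94 (mod 99). Now have (94|99).
Factor out 2: 94 = 2·47. Since 99 ≡ 3 (mod 8), (2|99) = -1. Now have -(47|99).
Both 47 ≡ 3 and 99 ≡ 3 (mod 4), so reciprocity gives (47|99) = -(99|47). Reduce: 99 ≡ 5 (mod 47). Now have (5|47).
5 ≡ 1 (mod 4), so quadratic reciprocity gives (5|47) = (47|5). Reduce: 47 ≡ 2 (mod 5). Now have (2|5).
Factor out 2: 2 = 2. Since 5 ≡ 5 (mod 8), (2|5) = -1. Now have -(1|5).
(1|5) = 1. Collecting the sign factors: -1.
Second factor (525|787):
525 ≡ 1 (mod 4), so quadratic reciprocity gives (525|787) = (787|525). Reduce: 787 ≡ 262 (mod 525). Now have (262|525).
Factor out 2: 262 = 2·131. Since 525 ≡ 5 (mod 8), (2|525) = -1. Now have -(131|525).
525 ≡ 1 (mod 4), so quadratic reciprocity gives (131|525) = (525|131). Reduce: 525 ≡ 1 (mod 131). Now have -(1|131).
(1|131) = 1. Collecting the sign factors: -1.
Product: (-1)·(-1) = 1.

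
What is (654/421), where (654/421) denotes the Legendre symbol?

-1

Reduce the numerator: 654 ≡ 233 (mod 421), so (654/421) = (233/421).
233 ≡ 1 (mod 4), so quadratic reciprocity gives (233/421) = (421/233). Reduce: 421 ≡ 188 (mod 233). Now have (188/233).
Factor out 2: 188 = 2^2·47. Since 233 ≡ 1 (mod 8), (2/233) = +1, and (2/233)^2 = +1. Now have (47/233).
233 ≡ 1 (mod 4), so quadratic reciprocity gives (47/233) = (233/47). Reduce: 233 ≡ 45 (mod 47). Now have (45/47).
45 ≡ 1 (mod 4), so quadratic reciprocity gives (45/47) = (47/45). Reduce: 47 ≡ 2 (mod 45). Now have (2/45).
Factor out 2: 2 = 2. Since 45 ≡ 5 (mod 8), (2/45) = -1. Now have -(1/45).
(1/45) = 1. Collecting the sign factors: -1.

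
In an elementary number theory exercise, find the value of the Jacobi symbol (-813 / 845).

Pull out -1: (-813 / 845) = (-1 / 845)·(813 / 845). Since 845 ≡ 1 (mod 4), (-1 / 845) = +1. Now have (813 / 845).
813 ≡ 1 (mod 4), so quadratic reciprocity gives (813 / 845) = (845 / 813). Reduce: 845 ≡ 32 (mod 813). Now have (32 / 813).
Factor out 2: 32 = 2^5. Since 813 ≡ 5 (mod 8), (2 / 813) = -1, and (2 / 813)^5 = -1. Now have -(1 / 813).
(1 / 813) = 1. Collecting the sign factors: -1.

-1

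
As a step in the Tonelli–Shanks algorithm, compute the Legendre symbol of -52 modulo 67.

1

Pull out -1: (-52 / 67) = (-1 / 67)·(52 / 67). Since 67 ≡ 3 (mod 4), (-1 / 67) = -1. Now have -(52 / 67).
Factor out 2: 52 = 2^2·13. Since 67 ≡ 3 (mod 8), (2 / 67) = -1, and (2 / 67)^2 = +1. Now have -(13 / 67).
13 ≡ 1 (mod 4), so quadratic reciprocity gives (13 / 67) = (67 / 13). Reduce: 67 ≡ 2 (mod 13). Now have -(2 / 13).
Factor out 2: 2 = 2. Since 13 ≡ 5 (mod 8), (2 / 13) = -1. Now have (1 / 13).
(1 / 13) = 1. Collecting the sign factors: 1.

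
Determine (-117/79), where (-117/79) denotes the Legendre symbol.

Reduce the numerator: -117 ≡ 41 (mod 79), so (-117/79) = (41/79).
41 ≡ 1 (mod 4), so quadratic reciprocity gives (41/79) = (79/41). Reduce: 79 ≡ 38 (mod 41). Now have (38/41).
Factor out 2: 38 = 2·19. Since 41 ≡ 1 (mod 8), (2/41) = +1. Now have (19/41).
41 ≡ 1 (mod 4), so quadratic reciprocity gives (19/41) = (41/19). Reduce: 41 ≡ 3 (mod 19). Now have (3/19).
Both 3 ≡ 3 and 19 ≡ 3 (mod 4), so reciprocity gives (3/19) = -(19/3). Reduce: 19 ≡ 1 (mod 3). Now have -(1/3).
(1/3) = 1. Collecting the sign factors: -1.

-1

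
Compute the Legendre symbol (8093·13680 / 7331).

1

By multiplicativity, (8093·13680 / 7331) = (8093 / 7331)·(13680 / 7331).
First factor (8093 / 7331):
(8093 / 7331)
  = (762 / 7331)    [8093 ≡ 762 mod 7331]
  = -(381 / 7331)    [7331 ≡ 3 mod 8 ⇒ (2 / 7331) = -1]
  = -(7331 / 381)    [QR: 381 ≡ 1 mod 4, sign kept]
  = -(92 / 381)    [7331 ≡ 92 mod 381]
  = -(23 / 381)    [381 ≡ 5 mod 8 ⇒ (2 / 381)^2 = +1]
  = -(381 / 23)    [QR: 381 ≡ 1 mod 4, sign kept]
  = -(13 / 23)    [381 ≡ 13 mod 23]
  = -(23 / 13)    [QR: 13 ≡ 1 mod 4, sign kept]
  = -(10 / 13)    [23 ≡ 10 mod 13]
  = (5 / 13)    [13 ≡ 5 mod 8 ⇒ (2 / 13) = -1]
  = (13 / 5)    [QR: 5 ≡ 1 mod 4, sign kept]
  = (3 / 5)    [13 ≡ 3 mod 5]
  = (5 / 3)    [QR: 5 ≡ 1 mod 4, sign kept]
  = (2 / 3)    [5 ≡ 2 mod 3]
  = -(1 / 3)    [3 ≡ 3 mod 8 ⇒ (2 / 3) = -1]
  = -1    [(1 / 3) = 1]
Second factor (13680 / 7331):
(13680 / 7331)
  = (6349 / 7331)    [13680 ≡ 6349 mod 7331]
  = (7331 / 6349)    [QR: 6349 ≡ 1 mod 4, sign kept]
  = (982 / 6349)    [7331 ≡ 982 mod 6349]
  = -(491 / 6349)    [6349 ≡ 5 mod 8 ⇒ (2 / 6349) = -1]
  = -(6349 / 491)    [QR: 6349 ≡ 1 mod 4, sign kept]
  = -(457 / 491)    [6349 ≡ 457 mod 491]
  = -(491 / 457)    [QR: 457 ≡ 1 mod 4, sign kept]
  = -(34 / 457)    [491 ≡ 34 mod 457]
  = -(17 / 457)    [457 ≡ 1 mod 8 ⇒ (2 / 457) = +1]
  = -(457 / 17)    [QR: 17 ≡ 1 mod 4, sign kept]
  = -(15 / 17)    [457 ≡ 15 mod 17]
  = -(17 / 15)    [QR: 17 ≡ 1 mod 4, sign kept]
  = -(2 / 15)    [17 ≡ 2 mod 15]
  = -(1 / 15)    [15 ≡ 7 mod 8 ⇒ (2 / 15) = +1]
  = -1    [(1 / 15) = 1]
Product: (-1)·(-1) = 1.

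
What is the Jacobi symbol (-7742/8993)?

Pull out -1: (-7742/8993) = (-1/8993)·(7742/8993). Since 8993 ≡ 1 (mod 4), (-1/8993) = +1. Now have (7742/8993).
Factor out 2: 7742 = 2·3871. Since 8993 ≡ 1 (mod 8), (2/8993) = +1. Now have (3871/8993).
8993 ≡ 1 (mod 4), so quadratic reciprocity gives (3871/8993) = (8993/3871). Reduce: 8993 ≡ 1251 (mod 3871). Now have (1251/3871).
Both 1251 ≡ 3 and 3871 ≡ 3 (mod 4), so reciprocity gives (1251/3871) = -(3871/1251). Reduce: 3871 ≡ 118 (mod 1251). Now have -(118/1251).
Factor out 2: 118 = 2·59. Since 1251 ≡ 3 (mod 8), (2/1251) = -1. Now have (59/1251).
Both 59 ≡ 3 and 1251 ≡ 3 (mod 4), so reciprocity gives (59/1251) = -(1251/59). Reduce: 1251 ≡ 12 (mod 59). Now have -(12/59).
Factor out 2: 12 = 2^2·3. Since 59 ≡ 3 (mod 8), (2/59) = -1, and (2/59)^2 = +1. Now have -(3/59).
Both 3 ≡ 3 and 59 ≡ 3 (mod 4), so reciprocity gives (3/59) = -(59/3). Reduce: 59 ≡ 2 (mod 3). Now have (2/3).
Factor out 2: 2 = 2. Since 3 ≡ 3 (mod 8), (2/3) = -1. Now have -(1/3).
(1/3) = 1. Collecting the sign factors: -1.

-1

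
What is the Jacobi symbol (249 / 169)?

Reduce the numerator: 249 ≡ 80 (mod 169), so (249 / 169) = (80 / 169).
Factor out 2: 80 = 2^4·5. Since 169 ≡ 1 (mod 8), (2 / 169) = +1, and (2 / 169)^4 = +1. Now have (5 / 169).
5 ≡ 1 (mod 4), so quadratic reciprocity gives (5 / 169) = (169 / 5). Reduce: 169 ≡ 4 (mod 5). Now have (4 / 5).
Factor out 2: 4 = 2^2. Since 5 ≡ 5 (mod 8), (2 / 5) = -1, and (2 / 5)^2 = +1. Now have (1 / 5).
(1 / 5) = 1. Collecting the sign factors: 1.

1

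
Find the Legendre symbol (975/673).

(975/673)
  = (302/673)    [975 ≡ 302 mod 673]
  = (151/673)    [673 ≡ 1 mod 8 ⇒ (2/673) = +1]
  = (673/151)    [QR: 673 ≡ 1 mod 4, sign kept]
  = (69/151)    [673 ≡ 69 mod 151]
  = (151/69)    [QR: 69 ≡ 1 mod 4, sign kept]
  = (13/69)    [151 ≡ 13 mod 69]
  = (69/13)    [QR: 13 ≡ 1 mod 4, sign kept]
  = (4/13)    [69 ≡ 4 mod 13]
  = (1/13)    [13 ≡ 5 mod 8 ⇒ (2/13)^2 = +1]
  = 1    [(1/13) = 1]

1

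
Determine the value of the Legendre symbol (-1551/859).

Reduce the numerator: -1551 ≡ 167 (mod 859), so (-1551/859) = (167/859).
Both 167 ≡ 3 and 859 ≡ 3 (mod 4), so reciprocity gives (167/859) = -(859/167). Reduce: 859 ≡ 24 (mod 167). Now have -(24/167).
Factor out 2: 24 = 2^3·3. Since 167 ≡ 7 (mod 8), (2/167) = +1, and (2/167)^3 = +1. Now have -(3/167).
Both 3 ≡ 3 and 167 ≡ 3 (mod 4), so reciprocity gives (3/167) = -(167/3). Reduce: 167 ≡ 2 (mod 3). Now have (2/3).
Factor out 2: 2 = 2. Since 3 ≡ 3 (mod 8), (2/3) = -1. Now have -(1/3).
(1/3) = 1. Collecting the sign factors: -1.

-1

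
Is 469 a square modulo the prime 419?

no

(469/419)
  = (50/419)    [469 ≡ 50 mod 419]
  = -(25/419)    [419 ≡ 3 mod 8 ⇒ (2/419) = -1]
  = -(419/25)    [QR: 25 ≡ 1 mod 4, sign kept]
  = -(19/25)    [419 ≡ 19 mod 25]
  = -(25/19)    [QR: 25 ≡ 1 mod 4, sign kept]
  = -(6/19)    [25 ≡ 6 mod 19]
  = (3/19)    [19 ≡ 3 mod 8 ⇒ (2/19) = -1]
  = -(19/3)    [QR: both ≡ 3 mod 4, sign flips]
  = -(1/3)    [19 ≡ 1 mod 3]
  = -1    [(1/3) = 1]
(469/419) = -1, and 419 is prime, so 469 is not a quadratic residue mod 419.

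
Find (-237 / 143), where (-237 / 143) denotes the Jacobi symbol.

Reduce the numerator: -237 ≡ 49 (mod 143), so (-237 / 143) = (49 / 143).
49 ≡ 1 (mod 4), so quadratic reciprocity gives (49 / 143) = (143 / 49). Reduce: 143 ≡ 45 (mod 49). Now have (45 / 49).
45 ≡ 1 (mod 4), so quadratic reciprocity gives (45 / 49) = (49 / 45). Reduce: 49 ≡ 4 (mod 45). Now have (4 / 45).
Factor out 2: 4 = 2^2. Since 45 ≡ 5 (mod 8), (2 / 45) = -1, and (2 / 45)^2 = +1. Now have (1 / 45).
(1 / 45) = 1. Collecting the sign factors: 1.

1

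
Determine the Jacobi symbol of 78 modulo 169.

Factor out 2: 78 = 2·39. Since 169 ≡ 1 (mod 8), (2 / 169) = +1. Now have (39 / 169).
169 ≡ 1 (mod 4), so quadratic reciprocity gives (39 / 169) = (169 / 39). Reduce: 169 ≡ 13 (mod 39). Now have (13 / 39).
13 ≡ 1 (mod 4), so quadratic reciprocity gives (13 / 39) = (39 / 13). Reduce: 39 ≡ 0 (mod 13). Now have (0 / 13).
The numerator is now 0 with denominator 13 > 1: the symbol is 0.

0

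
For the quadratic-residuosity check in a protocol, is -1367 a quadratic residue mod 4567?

yes

Reduce the numerator: -1367 ≡ 3200 (mod 4567), so (-1367|4567) = (3200|4567).
Factor out 2: 3200 = 2^7·25. Since 4567 ≡ 7 (mod 8), (2|4567) = +1, and (2|4567)^7 = +1. Now have (25|4567).
25 ≡ 1 (mod 4), so quadratic reciprocity gives (25|4567) = (4567|25). Reduce: 4567 ≡ 17 (mod 25). Now have (17|25).
17 ≡ 1 (mod 4), so quadratic reciprocity gives (17|25) = (25|17). Reduce: 25 ≡ 8 (mod 17). Now have (8|17).
Factor out 2: 8 = 2^3. Since 17 ≡ 1 (mod 8), (2|17) = +1, and (2|17)^3 = +1. Now have (1|17).
(1|17) = 1. Collecting the sign factors: 1.
The Legendre symbol is 1, so x^2 ≡ -1367 (mod 4567) has solution.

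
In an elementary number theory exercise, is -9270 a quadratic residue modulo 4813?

no

Reduce the numerator: -9270 ≡ 356 (mod 4813), so (-9270|4813) = (356|4813).
Factor out 2: 356 = 2^2·89. Since 4813 ≡ 5 (mod 8), (2|4813) = -1, and (2|4813)^2 = +1. Now have (89|4813).
89 ≡ 1 (mod 4), so quadratic reciprocity gives (89|4813) = (4813|89). Reduce: 4813 ≡ 7 (mod 89). Now have (7|89).
89 ≡ 1 (mod 4), so quadratic reciprocity gives (7|89) = (89|7). Reduce: 89 ≡ 5 (mod 7). Now have (5|7).
5 ≡ 1 (mod 4), so quadratic reciprocity gives (5|7) = (7|5). Reduce: 7 ≡ 2 (mod 5). Now have (2|5).
Factor out 2: 2 = 2. Since 5 ≡ 5 (mod 8), (2|5) = -1. Now have -(1|5).
(1|5) = 1. Collecting the sign factors: -1.
(-9270|4813) = -1, and 4813 is prime, so -9270 is not a quadratic residue mod 4813.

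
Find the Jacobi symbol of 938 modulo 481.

Reduce the numerator: 938 ≡ 457 (mod 481), so (938/481) = (457/481).
457 ≡ 1 (mod 4), so quadratic reciprocity gives (457/481) = (481/457). Reduce: 481 ≡ 24 (mod 457). Now have (24/457).
Factor out 2: 24 = 2^3·3. Since 457 ≡ 1 (mod 8), (2/457) = +1, and (2/457)^3 = +1. Now have (3/457).
457 ≡ 1 (mod 4), so quadratic reciprocity gives (3/457) = (457/3). Reduce: 457 ≡ 1 (mod 3). Now have (1/3).
(1/3) = 1. Collecting the sign factors: 1.

1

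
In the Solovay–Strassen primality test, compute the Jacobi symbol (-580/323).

1

Reduce the numerator: -580 ≡ 66 (mod 323), so (-580/323) = (66/323).
Factor out 2: 66 = 2·33. Since 323 ≡ 3 (mod 8), (2/323) = -1. Now have -(33/323).
33 ≡ 1 (mod 4), so quadratic reciprocity gives (33/323) = (323/33). Reduce: 323 ≡ 26 (mod 33). Now have -(26/33).
Factor out 2: 26 = 2·13. Since 33 ≡ 1 (mod 8), (2/33) = +1. Now have -(13/33).
13 ≡ 1 (mod 4), so quadratic reciprocity gives (13/33) = (33/13). Reduce: 33 ≡ 7 (mod 13). Now have -(7/13).
13 ≡ 1 (mod 4), so quadratic reciprocity gives (7/13) = (13/7). Reduce: 13 ≡ 6 (mod 7). Now have -(6/7).
Factor out 2: 6 = 2·3. Since 7 ≡ 7 (mod 8), (2/7) = +1. Now have -(3/7).
Both 3 ≡ 3 and 7 ≡ 3 (mod 4), so reciprocity gives (3/7) = -(7/3). Reduce: 7 ≡ 1 (mod 3). Now have (1/3).
(1/3) = 1. Collecting the sign factors: 1.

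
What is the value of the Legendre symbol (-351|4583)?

Reduce the numerator: -351 ≡ 4232 (mod 4583), so (-351|4583) = (4232|4583).
Factor out 2: 4232 = 2^3·529. Since 4583 ≡ 7 (mod 8), (2|4583) = +1, and (2|4583)^3 = +1. Now have (529|4583).
529 ≡ 1 (mod 4), so quadratic reciprocity gives (529|4583) = (4583|529). Reduce: 4583 ≡ 351 (mod 529). Now have (351|529).
529 ≡ 1 (mod 4), so quadratic reciprocity gives (351|529) = (529|351). Reduce: 529 ≡ 178 (mod 351). Now have (178|351).
Factor out 2: 178 = 2·89. Since 351 ≡ 7 (mod 8), (2|351) = +1. Now have (89|351).
89 ≡ 1 (mod 4), so quadratic reciprocity gives (89|351) = (351|89). Reduce: 351 ≡ 84 (mod 89). Now have (84|89).
Factor out 2: 84 = 2^2·21. Since 89 ≡ 1 (mod 8), (2|89) = +1, and (2|89)^2 = +1. Now have (21|89).
21 ≡ 1 (mod 4), so quadratic reciprocity gives (21|89) = (89|21). Reduce: 89 ≡ 5 (mod 21). Now have (5|21).
5 ≡ 1 (mod 4), so quadratic reciprocity gives (5|21) = (21|5). Reduce: 21 ≡ 1 (mod 5). Now have (1|5).
(1|5) = 1. Collecting the sign factors: 1.

1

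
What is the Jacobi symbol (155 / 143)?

(155 / 143)
  = (12 / 143)    [155 ≡ 12 mod 143]
  = (3 / 143)    [143 ≡ 7 mod 8 ⇒ (2 / 143)^2 = +1]
  = -(143 / 3)    [QR: both ≡ 3 mod 4, sign flips]
  = -(2 / 3)    [143 ≡ 2 mod 3]
  = (1 / 3)    [3 ≡ 3 mod 8 ⇒ (2 / 3) = -1]
  = 1    [(1 / 3) = 1]

1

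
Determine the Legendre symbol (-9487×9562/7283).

By multiplicativity, (-9487·9562/7283) = (-9487/7283)·(9562/7283).
First factor (-9487/7283):
Reduce the numerator: -9487 ≡ 5079 (mod 7283), so (-9487/7283) = (5079/7283).
Both 5079 ≡ 3 and 7283 ≡ 3 (mod 4), so reciprocity gives (5079/7283) = -(7283/5079). Reduce: 7283 ≡ 2204 (mod 5079). Now have -(2204/5079).
Factor out 2: 2204 = 2^2·551. Since 5079 ≡ 7 (mod 8), (2/5079) = +1, and (2/5079)^2 = +1. Now have -(551/5079).
Both 551 ≡ 3 and 5079 ≡ 3 (mod 4), so reciprocity gives (551/5079) = -(5079/551). Reduce: 5079 ≡ 120 (mod 551). Now have (120/551).
Factor out 2: 120 = 2^3·15. Since 551 ≡ 7 (mod 8), (2/551) = +1, and (2/551)^3 = +1. Now have (15/551).
Both 15 ≡ 3 and 551 ≡ 3 (mod 4), so reciprocity gives (15/551) = -(551/15). Reduce: 551 ≡ 11 (mod 15). Now have -(11/15).
Both 11 ≡ 3 and 15 ≡ 3 (mod 4), so reciprocity gives (11/15) = -(15/11). Reduce: 15 ≡ 4 (mod 11). Now have (4/11).
Factor out 2: 4 = 2^2. Since 11 ≡ 3 (mod 8), (2/11) = -1, and (2/11)^2 = +1. Now have (1/11).
(1/11) = 1. Collecting the sign factors: 1.
Second factor (9562/7283):
Reduce the numerator: 9562 ≡ 2279 (mod 7283), so (9562/7283) = (2279/7283).
Both 2279 ≡ 3 and 7283 ≡ 3 (mod 4), so reciprocity gives (2279/7283) = -(7283/2279). Reduce: 7283 ≡ 446 (mod 2279). Now have -(446/2279).
Factor out 2: 446 = 2·223. Since 2279 ≡ 7 (mod 8), (2/2279) = +1. Now have -(223/2279).
Both 223 ≡ 3 and 2279 ≡ 3 (mod 4), so reciprocity gives (223/2279) = -(2279/223). Reduce: 2279 ≡ 49 (mod 223). Now have (49/223).
49 ≡ 1 (mod 4), so quadratic reciprocity gives (49/223) = (223/49). Reduce: 223 ≡ 27 (mod 49). Now have (27/49).
49 ≡ 1 (mod 4), so quadratic reciprocity gives (27/49) = (49/27). Reduce: 49 ≡ 22 (mod 27). Now have (22/27).
Factor out 2: 22 = 2·11. Since 27 ≡ 3 (mod 8), (2/27) = -1. Now have -(11/27).
Both 11 ≡ 3 and 27 ≡ 3 (mod 4), so reciprocity gives (11/27) = -(27/11). Reduce: 27 ≡ 5 (mod 11). Now have (5/11).
5 ≡ 1 (mod 4), so quadratic reciprocity gives (5/11) = (11/5). Reduce: 11 ≡ 1 (mod 5). Now have (1/5).
(1/5) = 1. Collecting the sign factors: 1.
Product: (1)·(1) = 1.

1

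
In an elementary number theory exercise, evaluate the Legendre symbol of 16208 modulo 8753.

(16208 / 8753)
  = (7455 / 8753)    [16208 ≡ 7455 mod 8753]
  = (8753 / 7455)    [QR: 8753 ≡ 1 mod 4, sign kept]
  = (1298 / 7455)    [8753 ≡ 1298 mod 7455]
  = (649 / 7455)    [7455 ≡ 7 mod 8 ⇒ (2 / 7455) = +1]
  = (7455 / 649)    [QR: 649 ≡ 1 mod 4, sign kept]
  = (316 / 649)    [7455 ≡ 316 mod 649]
  = (79 / 649)    [649 ≡ 1 mod 8 ⇒ (2 / 649)^2 = +1]
  = (649 / 79)    [QR: 649 ≡ 1 mod 4, sign kept]
  = (17 / 79)    [649 ≡ 17 mod 79]
  = (79 / 17)    [QR: 17 ≡ 1 mod 4, sign kept]
  = (11 / 17)    [79 ≡ 11 mod 17]
  = (17 / 11)    [QR: 17 ≡ 1 mod 4, sign kept]
  = (6 / 11)    [17 ≡ 6 mod 11]
  = -(3 / 11)    [11 ≡ 3 mod 8 ⇒ (2 / 11) = -1]
  = (11 / 3)    [QR: both ≡ 3 mod 4, sign flips]
  = (2 / 3)    [11 ≡ 2 mod 3]
  = -(1 / 3)    [3 ≡ 3 mod 8 ⇒ (2 / 3) = -1]
  = -1    [(1 / 3) = 1]

-1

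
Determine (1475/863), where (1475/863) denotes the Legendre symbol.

1

(1475/863)
  = (612/863)    [1475 ≡ 612 mod 863]
  = (153/863)    [863 ≡ 7 mod 8 ⇒ (2/863)^2 = +1]
  = (863/153)    [QR: 153 ≡ 1 mod 4, sign kept]
  = (98/153)    [863 ≡ 98 mod 153]
  = (49/153)    [153 ≡ 1 mod 8 ⇒ (2/153) = +1]
  = (153/49)    [QR: 49 ≡ 1 mod 4, sign kept]
  = (6/49)    [153 ≡ 6 mod 49]
  = (3/49)    [49 ≡ 1 mod 8 ⇒ (2/49) = +1]
  = (49/3)    [QR: 49 ≡ 1 mod 4, sign kept]
  = (1/3)    [49 ≡ 1 mod 3]
  = 1    [(1/3) = 1]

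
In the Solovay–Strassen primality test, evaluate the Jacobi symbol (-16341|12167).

1

Reduce the numerator: -16341 ≡ 7993 (mod 12167), so (-16341|12167) = (7993|12167).
7993 ≡ 1 (mod 4), so quadratic reciprocity gives (7993|12167) = (12167|7993). Reduce: 12167 ≡ 4174 (mod 7993). Now have (4174|7993).
Factor out 2: 4174 = 2·2087. Since 7993 ≡ 1 (mod 8), (2|7993) = +1. Now have (2087|7993).
7993 ≡ 1 (mod 4), so quadratic reciprocity gives (2087|7993) = (7993|2087). Reduce: 7993 ≡ 1732 (mod 2087). Now have (1732|2087).
Factor out 2: 1732 = 2^2·433. Since 2087 ≡ 7 (mod 8), (2|2087) = +1, and (2|2087)^2 = +1. Now have (433|2087).
433 ≡ 1 (mod 4), so quadratic reciprocity gives (433|2087) = (2087|433). Reduce: 2087 ≡ 355 (mod 433). Now have (355|433).
433 ≡ 1 (mod 4), so quadratic reciprocity gives (355|433) = (433|355). Reduce: 433 ≡ 78 (mod 355). Now have (78|355).
Factor out 2: 78 = 2·39. Since 355 ≡ 3 (mod 8), (2|355) = -1. Now have -(39|355).
Both 39 ≡ 3 and 355 ≡ 3 (mod 4), so reciprocity gives (39|355) = -(355|39). Reduce: 355 ≡ 4 (mod 39). Now have (4|39).
Factor out 2: 4 = 2^2. Since 39 ≡ 7 (mod 8), (2|39) = +1, and (2|39)^2 = +1. Now have (1|39).
(1|39) = 1. Collecting the sign factors: 1.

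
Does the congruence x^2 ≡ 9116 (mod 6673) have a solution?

(9116|6673)
  = (2443|6673)    [9116 ≡ 2443 mod 6673]
  = (6673|2443)    [QR: 6673 ≡ 1 mod 4, sign kept]
  = (1787|2443)    [6673 ≡ 1787 mod 2443]
  = -(2443|1787)    [QR: both ≡ 3 mod 4, sign flips]
  = -(656|1787)    [2443 ≡ 656 mod 1787]
  = -(41|1787)    [1787 ≡ 3 mod 8 ⇒ (2|1787)^4 = +1]
  = -(1787|41)    [QR: 41 ≡ 1 mod 4, sign kept]
  = -(24|41)    [1787 ≡ 24 mod 41]
  = -(3|41)    [41 ≡ 1 mod 8 ⇒ (2|41)^3 = +1]
  = -(41|3)    [QR: 41 ≡ 1 mod 4, sign kept]
  = -(2|3)    [41 ≡ 2 mod 3]
  = (1|3)    [3 ≡ 3 mod 8 ⇒ (2|3) = -1]
  = 1    [(1|3) = 1]
(9116|6673) = 1, and 6673 is prime, so 9116 is a quadratic residue mod 6673.

yes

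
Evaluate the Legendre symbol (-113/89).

-1

Reduce the numerator: -113 ≡ 65 (mod 89), so (-113/89) = (65/89).
65 ≡ 1 (mod 4), so quadratic reciprocity gives (65/89) = (89/65). Reduce: 89 ≡ 24 (mod 65). Now have (24/65).
Factor out 2: 24 = 2^3·3. Since 65 ≡ 1 (mod 8), (2/65) = +1, and (2/65)^3 = +1. Now have (3/65).
65 ≡ 1 (mod 4), so quadratic reciprocity gives (3/65) = (65/3). Reduce: 65 ≡ 2 (mod 3). Now have (2/3).
Factor out 2: 2 = 2. Since 3 ≡ 3 (mod 8), (2/3) = -1. Now have -(1/3).
(1/3) = 1. Collecting the sign factors: -1.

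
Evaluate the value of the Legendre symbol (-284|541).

Reduce the numerator: -284 ≡ 257 (mod 541), so (-284|541) = (257|541).
257 ≡ 1 (mod 4), so quadratic reciprocity gives (257|541) = (541|257). Reduce: 541 ≡ 27 (mod 257). Now have (27|257).
257 ≡ 1 (mod 4), so quadratic reciprocity gives (27|257) = (257|27). Reduce: 257 ≡ 14 (mod 27). Now have (14|27).
Factor out 2: 14 = 2·7. Since 27 ≡ 3 (mod 8), (2|27) = -1. Now have -(7|27).
Both 7 ≡ 3 and 27 ≡ 3 (mod 4), so reciprocity gives (7|27) = -(27|7). Reduce: 27 ≡ 6 (mod 7). Now have (6|7).
Factor out 2: 6 = 2·3. Since 7 ≡ 7 (mod 8), (2|7) = +1. Now have (3|7).
Both 3 ≡ 3 and 7 ≡ 3 (mod 4), so reciprocity gives (3|7) = -(7|3). Reduce: 7 ≡ 1 (mod 3). Now have -(1|3).
(1|3) = 1. Collecting the sign factors: -1.

-1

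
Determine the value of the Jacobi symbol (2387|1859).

(2387|1859)
  = (528|1859)    [2387 ≡ 528 mod 1859]
  = (33|1859)    [1859 ≡ 3 mod 8 ⇒ (2|1859)^4 = +1]
  = (1859|33)    [QR: 33 ≡ 1 mod 4, sign kept]
  = (11|33)    [1859 ≡ 11 mod 33]
  = (33|11)    [QR: 33 ≡ 1 mod 4, sign kept]
  = (0|11)    [33 ≡ 0 mod 11]
  = 0    [numerator 0, gcd > 1]

0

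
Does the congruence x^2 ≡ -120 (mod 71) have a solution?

Reduce the numerator: -120 ≡ 22 (mod 71), so (-120/71) = (22/71).
Factor out 2: 22 = 2·11. Since 71 ≡ 7 (mod 8), (2/71) = +1. Now have (11/71).
Both 11 ≡ 3 and 71 ≡ 3 (mod 4), so reciprocity gives (11/71) = -(71/11). Reduce: 71 ≡ 5 (mod 11). Now have -(5/11).
5 ≡ 1 (mod 4), so quadratic reciprocity gives (5/11) = (11/5). Reduce: 11 ≡ 1 (mod 5). Now have -(1/5).
(1/5) = 1. Collecting the sign factors: -1.
The Legendre symbol is -1, so x^2 ≡ -120 (mod 71) has no solution.

no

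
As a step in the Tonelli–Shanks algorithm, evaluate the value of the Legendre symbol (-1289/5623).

1

(-1289/5623)
  = (4334/5623)    [-1289 ≡ 4334 mod 5623]
  = (2167/5623)    [5623 ≡ 7 mod 8 ⇒ (2/5623) = +1]
  = -(5623/2167)    [QR: both ≡ 3 mod 4, sign flips]
  = -(1289/2167)    [5623 ≡ 1289 mod 2167]
  = -(2167/1289)    [QR: 1289 ≡ 1 mod 4, sign kept]
  = -(878/1289)    [2167 ≡ 878 mod 1289]
  = -(439/1289)    [1289 ≡ 1 mod 8 ⇒ (2/1289) = +1]
  = -(1289/439)    [QR: 1289 ≡ 1 mod 4, sign kept]
  = -(411/439)    [1289 ≡ 411 mod 439]
  = (439/411)    [QR: both ≡ 3 mod 4, sign flips]
  = (28/411)    [439 ≡ 28 mod 411]
  = (7/411)    [411 ≡ 3 mod 8 ⇒ (2/411)^2 = +1]
  = -(411/7)    [QR: both ≡ 3 mod 4, sign flips]
  = -(5/7)    [411 ≡ 5 mod 7]
  = -(7/5)    [QR: 5 ≡ 1 mod 4, sign kept]
  = -(2/5)    [7 ≡ 2 mod 5]
  = (1/5)    [5 ≡ 5 mod 8 ⇒ (2/5) = -1]
  = 1    [(1/5) = 1]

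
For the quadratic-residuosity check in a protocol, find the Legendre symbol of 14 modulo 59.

Factor out 2: 14 = 2·7. Since 59 ≡ 3 (mod 8), (2 / 59) = -1. Now have -(7 / 59).
Both 7 ≡ 3 and 59 ≡ 3 (mod 4), so reciprocity gives (7 / 59) = -(59 / 7). Reduce: 59 ≡ 3 (mod 7). Now have (3 / 7).
Both 3 ≡ 3 and 7 ≡ 3 (mod 4), so reciprocity gives (3 / 7) = -(7 / 3). Reduce: 7 ≡ 1 (mod 3). Now have -(1 / 3).
(1 / 3) = 1. Collecting the sign factors: -1.

-1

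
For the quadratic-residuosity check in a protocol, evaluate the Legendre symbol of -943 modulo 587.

(-943/587)
  = -(943/587)    [587 ≡ 3 mod 4 ⇒ (-1/587) = -1]
  = -(356/587)    [943 ≡ 356 mod 587]
  = -(89/587)    [587 ≡ 3 mod 8 ⇒ (2/587)^2 = +1]
  = -(587/89)    [QR: 89 ≡ 1 mod 4, sign kept]
  = -(53/89)    [587 ≡ 53 mod 89]
  = -(89/53)    [QR: 53 ≡ 1 mod 4, sign kept]
  = -(36/53)    [89 ≡ 36 mod 53]
  = -(9/53)    [53 ≡ 5 mod 8 ⇒ (2/53)^2 = +1]
  = -(53/9)    [QR: 9 ≡ 1 mod 4, sign kept]
  = -(8/9)    [53 ≡ 8 mod 9]
  = -(1/9)    [9 ≡ 1 mod 8 ⇒ (2/9)^3 = +1]
  = -1    [(1/9) = 1]

-1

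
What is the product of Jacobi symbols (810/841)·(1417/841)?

By multiplicativity, (810·1417/841) = (810/841)·(1417/841).
First factor (810/841):
Factor out 2: 810 = 2·405. Since 841 ≡ 1 (mod 8), (2/841) = +1. Now have (405/841).
405 ≡ 1 (mod 4), so quadratic reciprocity gives (405/841) = (841/405). Reduce: 841 ≡ 31 (mod 405). Now have (31/405).
405 ≡ 1 (mod 4), so quadratic reciprocity gives (31/405) = (405/31). Reduce: 405 ≡ 2 (mod 31). Now have (2/31).
Factor out 2: 2 = 2. Since 31 ≡ 7 (mod 8), (2/31) = +1. Now have (1/31).
(1/31) = 1. Collecting the sign factors: 1.
Second factor (1417/841):
Reduce the numerator: 1417 ≡ 576 (mod 841), so (1417/841) = (576/841).
Factor out 2: 576 = 2^6·9. Since 841 ≡ 1 (mod 8), (2/841) = +1, and (2/841)^6 = +1. Now have (9/841).
9 ≡ 1 (mod 4), so quadratic reciprocity gives (9/841) = (841/9). Reduce: 841 ≡ 4 (mod 9). Now have (4/9).
Factor out 2: 4 = 2^2. Since 9 ≡ 1 (mod 8), (2/9) = +1, and (2/9)^2 = +1. Now have (1/9).
(1/9) = 1. Collecting the sign factors: 1.
Product: (1)·(1) = 1.

1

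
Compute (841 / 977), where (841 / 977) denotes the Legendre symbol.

1

841 ≡ 1 (mod 4), so quadratic reciprocity gives (841 / 977) = (977 / 841). Reduce: 977 ≡ 136 (mod 841). Now have (136 / 841).
Factor out 2: 136 = 2^3·17. Since 841 ≡ 1 (mod 8), (2 / 841) = +1, and (2 / 841)^3 = +1. Now have (17 / 841).
17 ≡ 1 (mod 4), so quadratic reciprocity gives (17 / 841) = (841 / 17). Reduce: 841 ≡ 8 (mod 17). Now have (8 / 17).
Factor out 2: 8 = 2^3. Since 17 ≡ 1 (mod 8), (2 / 17) = +1, and (2 / 17)^3 = +1. Now have (1 / 17).
(1 / 17) = 1. Collecting the sign factors: 1.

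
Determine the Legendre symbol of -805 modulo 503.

1

Reduce the numerator: -805 ≡ 201 (mod 503), so (-805 / 503) = (201 / 503).
201 ≡ 1 (mod 4), so quadratic reciprocity gives (201 / 503) = (503 / 201). Reduce: 503 ≡ 101 (mod 201). Now have (101 / 201).
101 ≡ 1 (mod 4), so quadratic reciprocity gives (101 / 201) = (201 / 101). Reduce: 201 ≡ 100 (mod 101). Now have (100 / 101).
Factor out 2: 100 = 2^2·25. Since 101 ≡ 5 (mod 8), (2 / 101) = -1, and (2 / 101)^2 = +1. Now have (25 / 101).
25 ≡ 1 (mod 4), so quadratic reciprocity gives (25 / 101) = (101 / 25). Reduce: 101 ≡ 1 (mod 25). Now have (1 / 25).
(1 / 25) = 1. Collecting the sign factors: 1.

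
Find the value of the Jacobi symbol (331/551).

1

(331/551)
  = -(551/331)    [QR: both ≡ 3 mod 4, sign flips]
  = -(220/331)    [551 ≡ 220 mod 331]
  = -(55/331)    [331 ≡ 3 mod 8 ⇒ (2/331)^2 = +1]
  = (331/55)    [QR: both ≡ 3 mod 4, sign flips]
  = (1/55)    [331 ≡ 1 mod 55]
  = 1    [(1/55) = 1]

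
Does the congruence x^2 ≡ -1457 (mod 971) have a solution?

Reduce the numerator: -1457 ≡ 485 (mod 971), so (-1457/971) = (485/971).
485 ≡ 1 (mod 4), so quadratic reciprocity gives (485/971) = (971/485). Reduce: 971 ≡ 1 (mod 485). Now have (1/485).
(1/485) = 1. Collecting the sign factors: 1.
(-1457/971) = 1, and 971 is prime, so -1457 is a quadratic residue mod 971.

yes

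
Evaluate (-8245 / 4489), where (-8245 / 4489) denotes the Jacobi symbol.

Pull out -1: (-8245 / 4489) = (-1 / 4489)·(8245 / 4489). Since 4489 ≡ 1 (mod 4), (-1 / 4489) = +1. Now have (8245 / 4489).
Reduce the numerator: 8245 ≡ 3756 (mod 4489), so (8245 / 4489) = (3756 / 4489).
Factor out 2: 3756 = 2^2·939. Since 4489 ≡ 1 (mod 8), (2 / 4489) = +1, and (2 / 4489)^2 = +1. Now have (939 / 4489).
4489 ≡ 1 (mod 4), so quadratic reciprocity gives (939 / 4489) = (4489 / 939). Reduce: 4489 ≡ 733 (mod 939). Now have (733 / 939).
733 ≡ 1 (mod 4), so quadratic reciprocity gives (733 / 939) = (939 / 733). Reduce: 939 ≡ 206 (mod 733). Now have (206 / 733).
Factor out 2: 206 = 2·103. Since 733 ≡ 5 (mod 8), (2 / 733) = -1. Now have -(103 / 733).
733 ≡ 1 (mod 4), so quadratic reciprocity gives (103 / 733) = (733 / 103). Reduce: 733 ≡ 12 (mod 103). Now have -(12 / 103).
Factor out 2: 12 = 2^2·3. Since 103 ≡ 7 (mod 8), (2 / 103) = +1, and (2 / 103)^2 = +1. Now have -(3 / 103).
Both 3 ≡ 3 and 103 ≡ 3 (mod 4), so reciprocity gives (3 / 103) = -(103 / 3). Reduce: 103 ≡ 1 (mod 3). Now have (1 / 3).
(1 / 3) = 1. Collecting the sign factors: 1.

1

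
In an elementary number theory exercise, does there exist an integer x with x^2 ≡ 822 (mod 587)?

(822|587)
  = (235|587)    [822 ≡ 235 mod 587]
  = -(587|235)    [QR: both ≡ 3 mod 4, sign flips]
  = -(117|235)    [587 ≡ 117 mod 235]
  = -(235|117)    [QR: 117 ≡ 1 mod 4, sign kept]
  = -(1|117)    [235 ≡ 1 mod 117]
  = -1    [(1|117) = 1]
The Legendre symbol is -1, so x^2 ≡ 822 (mod 587) has no solution.

no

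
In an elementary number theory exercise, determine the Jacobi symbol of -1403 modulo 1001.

Reduce the numerator: -1403 ≡ 599 (mod 1001), so (-1403|1001) = (599|1001).
1001 ≡ 1 (mod 4), so quadratic reciprocity gives (599|1001) = (1001|599). Reduce: 1001 ≡ 402 (mod 599). Now have (402|599).
Factor out 2: 402 = 2·201. Since 599 ≡ 7 (mod 8), (2|599) = +1. Now have (201|599).
201 ≡ 1 (mod 4), so quadratic reciprocity gives (201|599) = (599|201). Reduce: 599 ≡ 197 (mod 201). Now have (197|201).
197 ≡ 1 (mod 4), so quadratic reciprocity gives (197|201) = (201|197). Reduce: 201 ≡ 4 (mod 197). Now have (4|197).
Factor out 2: 4 = 2^2. Since 197 ≡ 5 (mod 8), (2|197) = -1, and (2|197)^2 = +1. Now have (1|197).
(1|197) = 1. Collecting the sign factors: 1.

1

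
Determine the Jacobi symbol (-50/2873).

Pull out -1: (-50/2873) = (-1/2873)·(50/2873). Since 2873 ≡ 1 (mod 4), (-1/2873) = +1. Now have (50/2873).
Factor out 2: 50 = 2·25. Since 2873 ≡ 1 (mod 8), (2/2873) = +1. Now have (25/2873).
25 ≡ 1 (mod 4), so quadratic reciprocity gives (25/2873) = (2873/25). Reduce: 2873 ≡ 23 (mod 25). Now have (23/25).
25 ≡ 1 (mod 4), so quadratic reciprocity gives (23/25) = (25/23). Reduce: 25 ≡ 2 (mod 23). Now have (2/23).
Factor out 2: 2 = 2. Since 23 ≡ 7 (mod 8), (2/23) = +1. Now have (1/23).
(1/23) = 1. Collecting the sign factors: 1.

1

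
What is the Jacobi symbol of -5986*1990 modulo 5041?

By multiplicativity, (-5986·1990 / 5041) = (-5986 / 5041)·(1990 / 5041).
First factor (-5986 / 5041):
Pull out -1: (-5986 / 5041) = (-1 / 5041)·(5986 / 5041). Since 5041 ≡ 1 (mod 4), (-1 / 5041) = +1. Now have (5986 / 5041).
Reduce the numerator: 5986 ≡ 945 (mod 5041), so (5986 / 5041) = (945 / 5041).
945 ≡ 1 (mod 4), so quadratic reciprocity gives (945 / 5041) = (5041 / 945). Reduce: 5041 ≡ 316 (mod 945). Now have (316 / 945).
Factor out 2: 316 = 2^2·79. Since 945 ≡ 1 (mod 8), (2 / 945) = +1, and (2 / 945)^2 = +1. Now have (79 / 945).
945 ≡ 1 (mod 4), so quadratic reciprocity gives (79 / 945) = (945 / 79). Reduce: 945 ≡ 76 (mod 79). Now have (76 / 79).
Factor out 2: 76 = 2^2·19. Since 79 ≡ 7 (mod 8), (2 / 79) = +1, and (2 / 79)^2 = +1. Now have (19 / 79).
Both 19 ≡ 3 and 79 ≡ 3 (mod 4), so reciprocity gives (19 / 79) = -(79 / 19). Reduce: 79 ≡ 3 (mod 19). Now have -(3 / 19).
Both 3 ≡ 3 and 19 ≡ 3 (mod 4), so reciprocity gives (3 / 19) = -(19 / 3). Reduce: 19 ≡ 1 (mod 3). Now have (1 / 3).
(1 / 3) = 1. Collecting the sign factors: 1.
Second factor (1990 / 5041):
Factor out 2: 1990 = 2·995. Since 5041 ≡ 1 (mod 8), (2 / 5041) = +1. Now have (995 / 5041).
5041 ≡ 1 (mod 4), so quadratic reciprocity gives (995 / 5041) = (5041 / 995). Reduce: 5041 ≡ 66 (mod 995). Now have (66 / 995).
Factor out 2: 66 = 2·33. Since 995 ≡ 3 (mod 8), (2 / 995) = -1. Now have -(33 / 995).
33 ≡ 1 (mod 4), so quadratic reciprocity gives (33 / 995) = (995 / 33). Reduce: 995 ≡ 5 (mod 33). Now have -(5 / 33).
5 ≡ 1 (mod 4), so quadratic reciprocity gives (5 / 33) = (33 / 5). Reduce: 33 ≡ 3 (mod 5). Now have -(3 / 5).
5 ≡ 1 (mod 4), so quadratic reciprocity gives (3 / 5) = (5 / 3). Reduce: 5 ≡ 2 (mod 3). Now have -(2 / 3).
Factor out 2: 2 = 2. Since 3 ≡ 3 (mod 8), (2 / 3) = -1. Now have (1 / 3).
(1 / 3) = 1. Collecting the sign factors: 1.
Product: (1)·(1) = 1.

1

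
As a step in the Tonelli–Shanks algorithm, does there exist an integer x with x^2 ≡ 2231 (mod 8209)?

no

8209 ≡ 1 (mod 4), so quadratic reciprocity gives (2231/8209) = (8209/2231). Reduce: 8209 ≡ 1516 (mod 2231). Now have (1516/2231).
Factor out 2: 1516 = 2^2·379. Since 2231 ≡ 7 (mod 8), (2/2231) = +1, and (2/2231)^2 = +1. Now have (379/2231).
Both 379 ≡ 3 and 2231 ≡ 3 (mod 4), so reciprocity gives (379/2231) = -(2231/379). Reduce: 2231 ≡ 336 (mod 379). Now have -(336/379).
Factor out 2: 336 = 2^4·21. Since 379 ≡ 3 (mod 8), (2/379) = -1, and (2/379)^4 = +1. Now have -(21/379).
21 ≡ 1 (mod 4), so quadratic reciprocity gives (21/379) = (379/21). Reduce: 379 ≡ 1 (mod 21). Now have -(1/21).
(1/21) = 1. Collecting the sign factors: -1.
(2231/8209) = -1, and 8209 is prime, so 2231 is not a quadratic residue mod 8209.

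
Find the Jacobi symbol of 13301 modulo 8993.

-1

(13301/8993)
  = (4308/8993)    [13301 ≡ 4308 mod 8993]
  = (1077/8993)    [8993 ≡ 1 mod 8 ⇒ (2/8993)^2 = +1]
  = (8993/1077)    [QR: 1077 ≡ 1 mod 4, sign kept]
  = (377/1077)    [8993 ≡ 377 mod 1077]
  = (1077/377)    [QR: 377 ≡ 1 mod 4, sign kept]
  = (323/377)    [1077 ≡ 323 mod 377]
  = (377/323)    [QR: 377 ≡ 1 mod 4, sign kept]
  = (54/323)    [377 ≡ 54 mod 323]
  = -(27/323)    [323 ≡ 3 mod 8 ⇒ (2/323) = -1]
  = (323/27)    [QR: both ≡ 3 mod 4, sign flips]
  = (26/27)    [323 ≡ 26 mod 27]
  = -(13/27)    [27 ≡ 3 mod 8 ⇒ (2/27) = -1]
  = -(27/13)    [QR: 13 ≡ 1 mod 4, sign kept]
  = -(1/13)    [27 ≡ 1 mod 13]
  = -1    [(1/13) = 1]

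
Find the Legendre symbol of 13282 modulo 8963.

-1

Reduce the numerator: 13282 ≡ 4319 (mod 8963), so (13282|8963) = (4319|8963).
Both 4319 ≡ 3 and 8963 ≡ 3 (mod 4), so reciprocity gives (4319|8963) = -(8963|4319). Reduce: 8963 ≡ 325 (mod 4319). Now have -(325|4319).
325 ≡ 1 (mod 4), so quadratic reciprocity gives (325|4319) = (4319|325). Reduce: 4319 ≡ 94 (mod 325). Now have -(94|325).
Factor out 2: 94 = 2·47. Since 325 ≡ 5 (mod 8), (2|325) = -1. Now have (47|325).
325 ≡ 1 (mod 4), so quadratic reciprocity gives (47|325) = (325|47). Reduce: 325 ≡ 43 (mod 47). Now have (43|47).
Both 43 ≡ 3 and 47 ≡ 3 (mod 4), so reciprocity gives (43|47) = -(47|43). Reduce: 47 ≡ 4 (mod 43). Now have -(4|43).
Factor out 2: 4 = 2^2. Since 43 ≡ 3 (mod 8), (2|43) = -1, and (2|43)^2 = +1. Now have -(1|43).
(1|43) = 1. Collecting the sign factors: -1.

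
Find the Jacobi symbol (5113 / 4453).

-1

Reduce the numerator: 5113 ≡ 660 (mod 4453), so (5113 / 4453) = (660 / 4453).
Factor out 2: 660 = 2^2·165. Since 4453 ≡ 5 (mod 8), (2 / 4453) = -1, and (2 / 4453)^2 = +1. Now have (165 / 4453).
165 ≡ 1 (mod 4), so quadratic reciprocity gives (165 / 4453) = (4453 / 165). Reduce: 4453 ≡ 163 (mod 165). Now have (163 / 165).
165 ≡ 1 (mod 4), so quadratic reciprocity gives (163 / 165) = (165 / 163). Reduce: 165 ≡ 2 (mod 163). Now have (2 / 163).
Factor out 2: 2 = 2. Since 163 ≡ 3 (mod 8), (2 / 163) = -1. Now have -(1 / 163).
(1 / 163) = 1. Collecting the sign factors: -1.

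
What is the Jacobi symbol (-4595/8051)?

(-4595/8051)
  = -(4595/8051)    [8051 ≡ 3 mod 4 ⇒ (-1/8051) = -1]
  = (8051/4595)    [QR: both ≡ 3 mod 4, sign flips]
  = (3456/4595)    [8051 ≡ 3456 mod 4595]
  = -(27/4595)    [4595 ≡ 3 mod 8 ⇒ (2/4595)^7 = -1]
  = (4595/27)    [QR: both ≡ 3 mod 4, sign flips]
  = (5/27)    [4595 ≡ 5 mod 27]
  = (27/5)    [QR: 5 ≡ 1 mod 4, sign kept]
  = (2/5)    [27 ≡ 2 mod 5]
  = -(1/5)    [5 ≡ 5 mod 8 ⇒ (2/5) = -1]
  = -1    [(1/5) = 1]

-1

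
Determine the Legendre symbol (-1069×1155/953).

-1

By multiplicativity, (-1069·1155/953) = (-1069/953)·(1155/953).
First factor (-1069/953):
Pull out -1: (-1069/953) = (-1/953)·(1069/953). Since 953 ≡ 1 (mod 4), (-1/953) = +1. Now have (1069/953).
Reduce the numerator: 1069 ≡ 116 (mod 953), so (1069/953) = (116/953).
Factor out 2: 116 = 2^2·29. Since 953 ≡ 1 (mod 8), (2/953) = +1, and (2/953)^2 = +1. Now have (29/953).
29 ≡ 1 (mod 4), so quadratic reciprocity gives (29/953) = (953/29). Reduce: 953 ≡ 25 (mod 29). Now have (25/29).
25 ≡ 1 (mod 4), so quadratic reciprocity gives (25/29) = (29/25). Reduce: 29 ≡ 4 (mod 25). Now have (4/25).
Factor out 2: 4 = 2^2. Since 25 ≡ 1 (mod 8), (2/25) = +1, and (2/25)^2 = +1. Now have (1/25).
(1/25) = 1. Collecting the sign factors: 1.
Second factor (1155/953):
Reduce the numerator: 1155 ≡ 202 (mod 953), so (1155/953) = (202/953).
Factor out 2: 202 = 2·101. Since 953 ≡ 1 (mod 8), (2/953) = +1. Now have (101/953).
101 ≡ 1 (mod 4), so quadratic reciprocity gives (101/953) = (953/101). Reduce: 953 ≡ 44 (mod 101). Now have (44/101).
Factor out 2: 44 = 2^2·11. Since 101 ≡ 5 (mod 8), (2/101) = -1, and (2/101)^2 = +1. Now have (11/101).
101 ≡ 1 (mod 4), so quadratic reciprocity gives (11/101) = (101/11). Reduce: 101 ≡ 2 (mod 11). Now have (2/11).
Factor out 2: 2 = 2. Since 11 ≡ 3 (mod 8), (2/11) = -1. Now have -(1/11).
(1/11) = 1. Collecting the sign factors: -1.
Product: (1)·(-1) = -1.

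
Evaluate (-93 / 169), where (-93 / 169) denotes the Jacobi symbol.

1

Reduce the numerator: -93 ≡ 76 (mod 169), so (-93 / 169) = (76 / 169).
Factor out 2: 76 = 2^2·19. Since 169 ≡ 1 (mod 8), (2 / 169) = +1, and (2 / 169)^2 = +1. Now have (19 / 169).
169 ≡ 1 (mod 4), so quadratic reciprocity gives (19 / 169) = (169 / 19). Reduce: 169 ≡ 17 (mod 19). Now have (17 / 19).
17 ≡ 1 (mod 4), so quadratic reciprocity gives (17 / 19) = (19 / 17). Reduce: 19 ≡ 2 (mod 17). Now have (2 / 17).
Factor out 2: 2 = 2. Since 17 ≡ 1 (mod 8), (2 / 17) = +1. Now have (1 / 17).
(1 / 17) = 1. Collecting the sign factors: 1.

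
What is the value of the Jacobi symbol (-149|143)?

(-149|143)
  = -(149|143)    [143 ≡ 3 mod 4 ⇒ (-1|143) = -1]
  = -(6|143)    [149 ≡ 6 mod 143]
  = -(3|143)    [143 ≡ 7 mod 8 ⇒ (2|143) = +1]
  = (143|3)    [QR: both ≡ 3 mod 4, sign flips]
  = (2|3)    [143 ≡ 2 mod 3]
  = -(1|3)    [3 ≡ 3 mod 8 ⇒ (2|3) = -1]
  = -1    [(1|3) = 1]

-1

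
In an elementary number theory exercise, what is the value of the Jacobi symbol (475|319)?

Reduce the numerator: 475 ≡ 156 (mod 319), so (475|319) = (156|319).
Factor out 2: 156 = 2^2·39. Since 319 ≡ 7 (mod 8), (2|319) = +1, and (2|319)^2 = +1. Now have (39|319).
Both 39 ≡ 3 and 319 ≡ 3 (mod 4), so reciprocity gives (39|319) = -(319|39). Reduce: 319 ≡ 7 (mod 39). Now have -(7|39).
Both 7 ≡ 3 and 39 ≡ 3 (mod 4), so reciprocity gives (7|39) = -(39|7). Reduce: 39 ≡ 4 (mod 7). Now have (4|7).
Factor out 2: 4 = 2^2. Since 7 ≡ 7 (mod 8), (2|7) = +1, and (2|7)^2 = +1. Now have (1|7).
(1|7) = 1. Collecting the sign factors: 1.

1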